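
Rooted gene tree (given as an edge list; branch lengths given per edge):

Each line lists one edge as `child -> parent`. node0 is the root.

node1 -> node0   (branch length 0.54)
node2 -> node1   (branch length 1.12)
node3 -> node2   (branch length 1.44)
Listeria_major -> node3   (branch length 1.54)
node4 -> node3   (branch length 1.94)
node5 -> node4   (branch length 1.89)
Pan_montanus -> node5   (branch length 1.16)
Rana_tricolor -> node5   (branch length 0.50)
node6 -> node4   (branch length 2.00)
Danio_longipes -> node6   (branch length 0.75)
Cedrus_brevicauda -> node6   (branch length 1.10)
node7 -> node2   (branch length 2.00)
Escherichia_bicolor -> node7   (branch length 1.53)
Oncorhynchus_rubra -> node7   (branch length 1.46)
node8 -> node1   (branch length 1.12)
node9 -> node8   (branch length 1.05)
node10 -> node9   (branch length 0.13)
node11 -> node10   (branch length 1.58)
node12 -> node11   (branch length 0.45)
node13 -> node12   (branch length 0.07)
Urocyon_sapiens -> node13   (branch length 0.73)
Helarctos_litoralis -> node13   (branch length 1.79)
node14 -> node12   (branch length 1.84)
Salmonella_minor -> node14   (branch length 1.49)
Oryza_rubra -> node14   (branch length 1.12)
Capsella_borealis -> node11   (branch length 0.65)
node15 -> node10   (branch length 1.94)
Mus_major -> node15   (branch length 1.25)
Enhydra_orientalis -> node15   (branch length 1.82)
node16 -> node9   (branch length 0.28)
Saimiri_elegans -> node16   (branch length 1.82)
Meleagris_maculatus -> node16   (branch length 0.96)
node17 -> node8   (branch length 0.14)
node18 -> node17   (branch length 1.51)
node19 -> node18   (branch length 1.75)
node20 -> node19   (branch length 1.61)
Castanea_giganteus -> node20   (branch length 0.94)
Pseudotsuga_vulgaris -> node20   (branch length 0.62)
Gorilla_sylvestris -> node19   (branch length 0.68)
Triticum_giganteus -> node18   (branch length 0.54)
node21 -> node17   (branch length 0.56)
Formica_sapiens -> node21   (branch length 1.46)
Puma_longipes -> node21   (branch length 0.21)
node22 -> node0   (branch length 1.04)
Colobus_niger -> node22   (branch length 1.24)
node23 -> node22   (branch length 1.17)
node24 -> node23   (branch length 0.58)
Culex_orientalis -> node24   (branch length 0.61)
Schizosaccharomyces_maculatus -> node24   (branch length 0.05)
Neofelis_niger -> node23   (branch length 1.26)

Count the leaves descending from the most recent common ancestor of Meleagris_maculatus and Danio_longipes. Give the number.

22

The MRCA of Meleagris_maculatus and Danio_longipes is the node subtending (((Listeria_major,((Pan_montanus,Rana_tricolor),(Danio_longipes,Cedrus_brevicauda))),(Escherichia_bicolor,Oncorhynchus_rubra)),((((((Urocyon_sapiens,Helarctos_litoralis),(Salmonella_minor,Oryza_rubra)),Capsella_borealis),(Mus_major,Enhydra_orientalis)),(Saimiri_elegans,Meleagris_maculatus)),((((Castanea_giganteus,Pseudotsuga_vulgaris),Gorilla_sylvestris),Triticum_giganteus),(Formica_sapiens,Puma_longipes)))).
That clade contains 22 terminal taxa: Capsella_borealis, Castanea_giganteus, Cedrus_brevicauda, Danio_longipes, Enhydra_orientalis, Escherichia_bicolor, Formica_sapiens, Gorilla_sylvestris, Helarctos_litoralis, Listeria_major, Meleagris_maculatus, Mus_major, Oncorhynchus_rubra, Oryza_rubra, Pan_montanus, Pseudotsuga_vulgaris, Puma_longipes, Rana_tricolor, Saimiri_elegans, Salmonella_minor, Triticum_giganteus, Urocyon_sapiens.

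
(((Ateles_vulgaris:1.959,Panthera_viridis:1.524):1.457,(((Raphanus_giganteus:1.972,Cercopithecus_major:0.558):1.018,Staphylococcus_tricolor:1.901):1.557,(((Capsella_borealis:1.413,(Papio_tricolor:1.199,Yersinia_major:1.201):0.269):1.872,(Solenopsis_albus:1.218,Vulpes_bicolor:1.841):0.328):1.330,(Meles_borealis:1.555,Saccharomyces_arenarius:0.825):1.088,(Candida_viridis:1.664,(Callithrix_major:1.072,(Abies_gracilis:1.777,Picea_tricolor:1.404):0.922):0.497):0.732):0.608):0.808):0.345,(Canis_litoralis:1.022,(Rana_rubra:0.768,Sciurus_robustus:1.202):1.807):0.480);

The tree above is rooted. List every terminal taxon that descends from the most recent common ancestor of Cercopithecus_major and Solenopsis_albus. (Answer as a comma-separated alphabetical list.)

Tracing Cercopithecus_major: it sits inside (Raphanus_giganteus,Cercopithecus_major).
Tracing Solenopsis_albus: it sits inside (Solenopsis_albus,Vulpes_bicolor).
The smallest clade enclosing both is (((Raphanus_giganteus,Cercopithecus_major),Staphylococcus_tricolor),(((Capsella_borealis,(Papio_tricolor,Yersinia_major)),(Solenopsis_albus,Vulpes_bicolor)),(Meles_borealis,Saccharomyces_arenarius),(Candida_viridis,(Callithrix_major,(Abies_gracilis,Picea_tricolor))))); the answer is its 14 terminal taxa in alphabetical order.

Abies_gracilis, Callithrix_major, Candida_viridis, Capsella_borealis, Cercopithecus_major, Meles_borealis, Papio_tricolor, Picea_tricolor, Raphanus_giganteus, Saccharomyces_arenarius, Solenopsis_albus, Staphylococcus_tricolor, Vulpes_bicolor, Yersinia_major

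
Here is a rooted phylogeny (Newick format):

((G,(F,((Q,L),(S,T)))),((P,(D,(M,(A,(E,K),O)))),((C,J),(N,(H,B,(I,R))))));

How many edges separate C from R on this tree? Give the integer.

The MRCA of C and R is the node subtending ((C,J),(N,(H,B,(I,R)))).
From C up to that node: 2 branches. From R up to the same node: 4 branches. Total: 2 + 4 = 6.

6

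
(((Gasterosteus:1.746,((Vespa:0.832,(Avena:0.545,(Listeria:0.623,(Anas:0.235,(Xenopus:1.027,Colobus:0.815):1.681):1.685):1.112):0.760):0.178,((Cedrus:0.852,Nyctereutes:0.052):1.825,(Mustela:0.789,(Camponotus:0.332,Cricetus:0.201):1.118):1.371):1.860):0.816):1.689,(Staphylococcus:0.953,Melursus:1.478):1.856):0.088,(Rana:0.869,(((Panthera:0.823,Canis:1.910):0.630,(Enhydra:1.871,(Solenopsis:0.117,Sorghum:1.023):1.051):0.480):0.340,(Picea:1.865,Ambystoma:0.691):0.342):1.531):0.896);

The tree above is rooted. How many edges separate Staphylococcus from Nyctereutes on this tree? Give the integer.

7

The MRCA of Staphylococcus and Nyctereutes is the node subtending ((Gasterosteus,((Vespa,(Avena,(Listeria,(Anas,(Xenopus,Colobus))))),((Cedrus,Nyctereutes),(Mustela,(Camponotus,Cricetus))))),(Staphylococcus,Melursus)).
From Staphylococcus up to that node: 2 branches. From Nyctereutes up to the same node: 5 branches. Total: 2 + 5 = 7.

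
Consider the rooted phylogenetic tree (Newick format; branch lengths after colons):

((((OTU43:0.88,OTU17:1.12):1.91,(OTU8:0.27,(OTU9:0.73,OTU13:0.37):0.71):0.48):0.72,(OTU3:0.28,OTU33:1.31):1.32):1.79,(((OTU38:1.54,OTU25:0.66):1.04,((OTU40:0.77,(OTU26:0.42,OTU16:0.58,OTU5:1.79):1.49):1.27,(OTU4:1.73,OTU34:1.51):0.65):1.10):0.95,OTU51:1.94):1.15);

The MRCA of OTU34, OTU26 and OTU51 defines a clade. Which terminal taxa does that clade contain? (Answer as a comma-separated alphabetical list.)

Tracing OTU34: it sits inside (OTU4,OTU34).
Tracing OTU26: it sits inside (OTU26,OTU16,OTU5).
Tracing OTU51: it sits inside (((OTU38,OTU25),((OTU40,(OTU26,OTU16,OTU5)),(OTU4,OTU34))),OTU51).
The smallest clade enclosing all 3 is (((OTU38,OTU25),((OTU40,(OTU26,OTU16,OTU5)),(OTU4,OTU34))),OTU51); the answer is its 9 terminal taxa in alphabetical order.

OTU16, OTU25, OTU26, OTU34, OTU38, OTU4, OTU40, OTU5, OTU51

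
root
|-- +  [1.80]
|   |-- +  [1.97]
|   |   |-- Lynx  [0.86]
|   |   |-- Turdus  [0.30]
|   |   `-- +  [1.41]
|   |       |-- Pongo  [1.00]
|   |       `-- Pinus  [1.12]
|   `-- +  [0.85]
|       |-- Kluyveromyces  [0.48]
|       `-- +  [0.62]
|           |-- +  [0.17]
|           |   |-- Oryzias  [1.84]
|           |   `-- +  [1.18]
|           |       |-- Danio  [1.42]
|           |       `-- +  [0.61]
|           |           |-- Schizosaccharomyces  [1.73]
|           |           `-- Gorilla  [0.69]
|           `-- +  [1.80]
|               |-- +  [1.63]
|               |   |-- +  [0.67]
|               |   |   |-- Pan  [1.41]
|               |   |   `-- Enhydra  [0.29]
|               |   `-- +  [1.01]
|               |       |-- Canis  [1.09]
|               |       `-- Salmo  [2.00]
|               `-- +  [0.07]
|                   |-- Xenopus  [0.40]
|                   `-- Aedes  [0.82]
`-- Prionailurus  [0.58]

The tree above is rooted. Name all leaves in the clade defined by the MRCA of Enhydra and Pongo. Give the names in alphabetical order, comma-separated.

Tracing Enhydra: it sits inside (Pan,Enhydra).
Tracing Pongo: it sits inside (Pongo,Pinus).
The smallest clade enclosing both is ((Lynx,Turdus,(Pongo,Pinus)),(Kluyveromyces,((Oryzias,(Danio,(Schizosaccharomyces,Gorilla))),(((Pan,Enhydra),(Canis,Salmo)),(Xenopus,Aedes))))); the answer is its 15 terminal taxa in alphabetical order.

Aedes, Canis, Danio, Enhydra, Gorilla, Kluyveromyces, Lynx, Oryzias, Pan, Pinus, Pongo, Salmo, Schizosaccharomyces, Turdus, Xenopus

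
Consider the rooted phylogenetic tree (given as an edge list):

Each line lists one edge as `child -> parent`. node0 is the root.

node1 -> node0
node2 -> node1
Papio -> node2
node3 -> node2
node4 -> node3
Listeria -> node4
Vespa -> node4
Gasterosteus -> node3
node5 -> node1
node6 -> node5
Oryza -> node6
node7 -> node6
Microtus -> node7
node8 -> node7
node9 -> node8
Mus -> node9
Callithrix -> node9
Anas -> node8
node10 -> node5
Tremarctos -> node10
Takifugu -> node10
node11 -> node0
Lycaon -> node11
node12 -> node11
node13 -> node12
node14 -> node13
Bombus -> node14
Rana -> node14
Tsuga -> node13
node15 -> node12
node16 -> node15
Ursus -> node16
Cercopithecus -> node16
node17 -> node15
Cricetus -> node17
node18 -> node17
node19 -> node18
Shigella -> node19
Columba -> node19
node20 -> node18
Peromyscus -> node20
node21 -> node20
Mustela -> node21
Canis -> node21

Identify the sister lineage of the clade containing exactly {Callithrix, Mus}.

The clade containing exactly {Callithrix, Mus} attaches to the tree at the node subtending ((Mus,Callithrix),Anas).
The other lineage descending from that same node — the sister group — is the single tip Anas.

Anas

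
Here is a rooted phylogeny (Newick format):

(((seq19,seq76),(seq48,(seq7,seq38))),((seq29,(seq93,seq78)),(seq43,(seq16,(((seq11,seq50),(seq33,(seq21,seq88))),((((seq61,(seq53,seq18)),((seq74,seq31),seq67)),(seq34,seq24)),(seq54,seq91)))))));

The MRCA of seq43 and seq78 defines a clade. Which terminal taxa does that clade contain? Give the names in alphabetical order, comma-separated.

seq11, seq16, seq18, seq21, seq24, seq29, seq31, seq33, seq34, seq43, seq50, seq53, seq54, seq61, seq67, seq74, seq78, seq88, seq91, seq93

Tracing seq43: it sits inside (seq43,(seq16,(((seq11,seq50),(seq33,(seq21,seq88))),((((seq61,(seq53,seq18)),((seq74,seq31),seq67)),(seq34,seq24)),(seq54,seq91))))).
Tracing seq78: it sits inside (seq93,seq78).
The smallest clade enclosing both is ((seq29,(seq93,seq78)),(seq43,(seq16,(((seq11,seq50),(seq33,(seq21,seq88))),((((seq61,(seq53,seq18)),((seq74,seq31),seq67)),(seq34,seq24)),(seq54,seq91)))))); the answer is its 20 terminal taxa in alphabetical order.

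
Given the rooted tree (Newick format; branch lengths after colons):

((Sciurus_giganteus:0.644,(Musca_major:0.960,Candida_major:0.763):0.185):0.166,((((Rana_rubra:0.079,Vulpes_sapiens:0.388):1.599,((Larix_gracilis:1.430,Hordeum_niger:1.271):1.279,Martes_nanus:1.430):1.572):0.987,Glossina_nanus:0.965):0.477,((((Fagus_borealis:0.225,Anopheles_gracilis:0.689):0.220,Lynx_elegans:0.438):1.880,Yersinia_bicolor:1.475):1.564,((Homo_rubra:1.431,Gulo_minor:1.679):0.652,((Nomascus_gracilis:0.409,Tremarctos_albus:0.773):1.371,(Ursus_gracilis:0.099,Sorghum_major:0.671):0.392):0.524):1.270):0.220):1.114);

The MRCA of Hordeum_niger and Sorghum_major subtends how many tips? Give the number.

16

The MRCA of Hordeum_niger and Sorghum_major is the node subtending ((((Rana_rubra,Vulpes_sapiens),((Larix_gracilis,Hordeum_niger),Martes_nanus)),Glossina_nanus),((((Fagus_borealis,Anopheles_gracilis),Lynx_elegans),Yersinia_bicolor),((Homo_rubra,Gulo_minor),((Nomascus_gracilis,Tremarctos_albus),(Ursus_gracilis,Sorghum_major))))).
That clade contains 16 terminal taxa: Anopheles_gracilis, Fagus_borealis, Glossina_nanus, Gulo_minor, Homo_rubra, Hordeum_niger, Larix_gracilis, Lynx_elegans, Martes_nanus, Nomascus_gracilis, Rana_rubra, Sorghum_major, Tremarctos_albus, Ursus_gracilis, Vulpes_sapiens, Yersinia_bicolor.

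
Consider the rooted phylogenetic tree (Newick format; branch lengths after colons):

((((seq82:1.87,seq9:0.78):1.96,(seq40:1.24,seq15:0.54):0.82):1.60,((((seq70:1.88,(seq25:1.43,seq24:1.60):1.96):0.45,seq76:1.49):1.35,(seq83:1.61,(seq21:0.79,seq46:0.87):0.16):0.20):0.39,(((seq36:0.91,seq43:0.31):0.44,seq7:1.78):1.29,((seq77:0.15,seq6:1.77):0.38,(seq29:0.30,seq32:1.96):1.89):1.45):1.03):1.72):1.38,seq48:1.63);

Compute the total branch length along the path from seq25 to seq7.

9.68

The path runs seq25 → … → MRCA → … → seq7; the MRCA is the node subtending ((((seq70,(seq25,seq24)),seq76),(seq83,(seq21,seq46))),(((seq36,seq43),seq7),((seq77,seq6),(seq29,seq32)))).
Branch lengths along that path: 1.43 + 1.96 + 0.45 + 1.35 + 0.39 + 1.03 + 1.29 + 1.78 = 9.68.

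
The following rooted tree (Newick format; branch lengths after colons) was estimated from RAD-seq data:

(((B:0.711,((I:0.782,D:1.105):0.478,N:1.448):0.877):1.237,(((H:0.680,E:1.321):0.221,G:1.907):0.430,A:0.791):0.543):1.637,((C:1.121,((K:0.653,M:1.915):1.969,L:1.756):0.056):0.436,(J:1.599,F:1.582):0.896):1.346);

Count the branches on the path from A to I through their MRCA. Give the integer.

6

The MRCA of A and I is the node subtending ((B,((I,D),N)),(((H,E),G),A)).
From A up to that node: 2 branches. From I up to the same node: 4 branches. Total: 2 + 4 = 6.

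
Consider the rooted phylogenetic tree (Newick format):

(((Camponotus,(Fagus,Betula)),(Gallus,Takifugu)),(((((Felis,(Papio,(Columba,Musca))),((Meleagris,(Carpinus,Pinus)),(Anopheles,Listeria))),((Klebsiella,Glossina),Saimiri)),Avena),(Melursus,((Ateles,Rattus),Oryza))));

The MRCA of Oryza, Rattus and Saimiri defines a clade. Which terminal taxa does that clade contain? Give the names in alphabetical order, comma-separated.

Anopheles, Ateles, Avena, Carpinus, Columba, Felis, Glossina, Klebsiella, Listeria, Meleagris, Melursus, Musca, Oryza, Papio, Pinus, Rattus, Saimiri

Tracing Oryza: it sits inside ((Ateles,Rattus),Oryza).
Tracing Rattus: it sits inside (Ateles,Rattus).
Tracing Saimiri: it sits inside ((Klebsiella,Glossina),Saimiri).
The smallest clade enclosing all 3 is (((((Felis,(Papio,(Columba,Musca))),((Meleagris,(Carpinus,Pinus)),(Anopheles,Listeria))),((Klebsiella,Glossina),Saimiri)),Avena),(Melursus,((Ateles,Rattus),Oryza))); the answer is its 17 terminal taxa in alphabetical order.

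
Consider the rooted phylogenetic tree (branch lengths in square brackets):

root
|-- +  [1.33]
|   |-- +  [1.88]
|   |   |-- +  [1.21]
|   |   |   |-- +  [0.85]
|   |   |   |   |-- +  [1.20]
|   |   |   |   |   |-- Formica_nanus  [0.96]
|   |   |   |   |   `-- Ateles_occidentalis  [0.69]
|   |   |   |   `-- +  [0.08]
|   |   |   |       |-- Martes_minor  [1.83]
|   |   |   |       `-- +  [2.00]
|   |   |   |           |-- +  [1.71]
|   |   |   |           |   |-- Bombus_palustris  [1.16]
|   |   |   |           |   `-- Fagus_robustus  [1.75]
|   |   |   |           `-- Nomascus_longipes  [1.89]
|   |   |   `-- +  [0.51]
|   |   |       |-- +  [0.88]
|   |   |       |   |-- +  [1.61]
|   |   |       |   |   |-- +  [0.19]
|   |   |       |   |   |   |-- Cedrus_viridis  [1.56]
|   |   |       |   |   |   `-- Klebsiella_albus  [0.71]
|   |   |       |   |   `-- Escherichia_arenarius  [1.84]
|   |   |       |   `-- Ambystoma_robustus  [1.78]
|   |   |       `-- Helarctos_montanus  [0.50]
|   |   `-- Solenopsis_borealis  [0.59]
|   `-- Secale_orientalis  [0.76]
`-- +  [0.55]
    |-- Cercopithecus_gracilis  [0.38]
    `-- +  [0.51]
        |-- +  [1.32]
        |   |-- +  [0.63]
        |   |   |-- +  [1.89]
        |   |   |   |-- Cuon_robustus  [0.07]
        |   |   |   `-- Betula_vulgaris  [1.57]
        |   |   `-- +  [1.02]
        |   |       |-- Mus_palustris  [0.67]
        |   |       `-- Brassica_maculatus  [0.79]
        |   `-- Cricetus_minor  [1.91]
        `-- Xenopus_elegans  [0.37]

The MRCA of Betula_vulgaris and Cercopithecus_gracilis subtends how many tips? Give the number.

7

The MRCA of Betula_vulgaris and Cercopithecus_gracilis is the node subtending (Cercopithecus_gracilis,((((Cuon_robustus,Betula_vulgaris),(Mus_palustris,Brassica_maculatus)),Cricetus_minor),Xenopus_elegans)).
That clade contains 7 terminal taxa: Betula_vulgaris, Brassica_maculatus, Cercopithecus_gracilis, Cricetus_minor, Cuon_robustus, Mus_palustris, Xenopus_elegans.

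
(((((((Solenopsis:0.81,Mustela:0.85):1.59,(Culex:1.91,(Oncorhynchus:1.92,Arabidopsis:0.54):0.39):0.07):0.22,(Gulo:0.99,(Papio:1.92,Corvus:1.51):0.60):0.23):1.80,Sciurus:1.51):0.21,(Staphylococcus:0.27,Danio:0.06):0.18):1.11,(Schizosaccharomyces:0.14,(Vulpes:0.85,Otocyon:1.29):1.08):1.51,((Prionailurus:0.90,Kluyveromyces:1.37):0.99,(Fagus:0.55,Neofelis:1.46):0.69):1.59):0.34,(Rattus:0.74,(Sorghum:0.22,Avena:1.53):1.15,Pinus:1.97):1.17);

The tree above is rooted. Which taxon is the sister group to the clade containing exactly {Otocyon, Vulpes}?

The clade containing exactly {Otocyon, Vulpes} attaches to the tree at the node subtending (Schizosaccharomyces,(Vulpes,Otocyon)).
The other lineage descending from that same node — the sister group — is the single tip Schizosaccharomyces.

Schizosaccharomyces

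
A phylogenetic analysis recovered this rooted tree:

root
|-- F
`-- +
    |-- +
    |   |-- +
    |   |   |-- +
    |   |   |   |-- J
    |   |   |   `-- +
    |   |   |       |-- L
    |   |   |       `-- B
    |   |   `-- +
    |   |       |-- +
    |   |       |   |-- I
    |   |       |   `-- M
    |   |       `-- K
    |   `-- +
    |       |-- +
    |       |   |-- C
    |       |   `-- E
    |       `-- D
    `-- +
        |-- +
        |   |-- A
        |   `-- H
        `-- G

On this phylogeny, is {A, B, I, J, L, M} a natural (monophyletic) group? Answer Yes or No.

The MRCA of the listed taxa subtends ((((J,(L,B)),((I,M),K)),((C,E),D)),((A,H),G)).
That clade also contains C, D, E, G, H, K, which are not in the proposed group, so the group is not monophyletic.

No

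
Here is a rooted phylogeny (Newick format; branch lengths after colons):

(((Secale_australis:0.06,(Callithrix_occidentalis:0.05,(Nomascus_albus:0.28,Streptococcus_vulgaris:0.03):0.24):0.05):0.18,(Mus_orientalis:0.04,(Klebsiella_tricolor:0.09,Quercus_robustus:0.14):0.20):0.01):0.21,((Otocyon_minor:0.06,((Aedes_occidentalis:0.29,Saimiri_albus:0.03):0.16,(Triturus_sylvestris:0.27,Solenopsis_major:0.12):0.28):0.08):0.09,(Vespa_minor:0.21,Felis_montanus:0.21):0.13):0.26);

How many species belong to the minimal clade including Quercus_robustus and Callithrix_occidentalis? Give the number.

7

The MRCA of Quercus_robustus and Callithrix_occidentalis is the node subtending ((Secale_australis,(Callithrix_occidentalis,(Nomascus_albus,Streptococcus_vulgaris))),(Mus_orientalis,(Klebsiella_tricolor,Quercus_robustus))).
That clade contains 7 terminal taxa: Callithrix_occidentalis, Klebsiella_tricolor, Mus_orientalis, Nomascus_albus, Quercus_robustus, Secale_australis, Streptococcus_vulgaris.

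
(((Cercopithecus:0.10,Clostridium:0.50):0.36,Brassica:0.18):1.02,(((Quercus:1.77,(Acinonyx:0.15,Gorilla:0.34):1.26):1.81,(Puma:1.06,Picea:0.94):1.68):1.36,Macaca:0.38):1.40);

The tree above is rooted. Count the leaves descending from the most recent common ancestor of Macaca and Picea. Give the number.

6

The MRCA of Macaca and Picea is the node subtending (((Quercus,(Acinonyx,Gorilla)),(Puma,Picea)),Macaca).
That clade contains 6 terminal taxa: Acinonyx, Gorilla, Macaca, Picea, Puma, Quercus.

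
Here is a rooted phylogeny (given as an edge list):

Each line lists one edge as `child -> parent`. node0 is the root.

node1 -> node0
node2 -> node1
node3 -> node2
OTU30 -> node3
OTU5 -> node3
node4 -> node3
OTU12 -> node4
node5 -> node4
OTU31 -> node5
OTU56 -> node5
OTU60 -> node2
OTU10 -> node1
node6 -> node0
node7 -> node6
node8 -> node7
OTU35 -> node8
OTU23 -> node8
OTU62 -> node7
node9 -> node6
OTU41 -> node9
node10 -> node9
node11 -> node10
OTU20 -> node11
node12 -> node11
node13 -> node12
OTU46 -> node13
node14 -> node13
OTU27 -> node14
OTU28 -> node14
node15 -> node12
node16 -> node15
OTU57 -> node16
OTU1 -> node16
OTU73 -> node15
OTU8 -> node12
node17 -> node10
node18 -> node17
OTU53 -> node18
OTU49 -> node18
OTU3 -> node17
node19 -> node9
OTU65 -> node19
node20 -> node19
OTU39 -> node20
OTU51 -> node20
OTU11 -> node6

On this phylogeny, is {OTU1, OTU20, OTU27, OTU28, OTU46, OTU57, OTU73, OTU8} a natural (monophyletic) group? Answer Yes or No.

The most recent common ancestor of these taxa subtends (OTU20,((OTU46,(OTU27,OTU28)),((OTU57,OTU1),OTU73),OTU8)).
That clade has exactly 8 tips — every listed taxon and nothing else — so the group is monophyletic.

Yes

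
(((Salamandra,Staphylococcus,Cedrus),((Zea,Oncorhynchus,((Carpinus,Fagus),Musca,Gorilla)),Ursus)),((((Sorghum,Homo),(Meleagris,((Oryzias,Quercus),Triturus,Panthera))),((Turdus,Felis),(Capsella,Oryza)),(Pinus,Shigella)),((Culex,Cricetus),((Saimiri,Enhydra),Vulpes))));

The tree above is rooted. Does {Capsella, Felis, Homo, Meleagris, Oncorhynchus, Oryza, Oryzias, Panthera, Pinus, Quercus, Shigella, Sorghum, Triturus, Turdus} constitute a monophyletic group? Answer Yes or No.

No

The MRCA of the listed taxa is the root, so the smallest clade containing them is the whole tree.
That clade also contains Carpinus, Cedrus, Cricetus, Culex, Enhydra, Fagus, Gorilla, Musca, Saimiri, Salamandra, Staphylococcus, Ursus, Vulpes, Zea, which are not in the proposed group, so the group is not monophyletic.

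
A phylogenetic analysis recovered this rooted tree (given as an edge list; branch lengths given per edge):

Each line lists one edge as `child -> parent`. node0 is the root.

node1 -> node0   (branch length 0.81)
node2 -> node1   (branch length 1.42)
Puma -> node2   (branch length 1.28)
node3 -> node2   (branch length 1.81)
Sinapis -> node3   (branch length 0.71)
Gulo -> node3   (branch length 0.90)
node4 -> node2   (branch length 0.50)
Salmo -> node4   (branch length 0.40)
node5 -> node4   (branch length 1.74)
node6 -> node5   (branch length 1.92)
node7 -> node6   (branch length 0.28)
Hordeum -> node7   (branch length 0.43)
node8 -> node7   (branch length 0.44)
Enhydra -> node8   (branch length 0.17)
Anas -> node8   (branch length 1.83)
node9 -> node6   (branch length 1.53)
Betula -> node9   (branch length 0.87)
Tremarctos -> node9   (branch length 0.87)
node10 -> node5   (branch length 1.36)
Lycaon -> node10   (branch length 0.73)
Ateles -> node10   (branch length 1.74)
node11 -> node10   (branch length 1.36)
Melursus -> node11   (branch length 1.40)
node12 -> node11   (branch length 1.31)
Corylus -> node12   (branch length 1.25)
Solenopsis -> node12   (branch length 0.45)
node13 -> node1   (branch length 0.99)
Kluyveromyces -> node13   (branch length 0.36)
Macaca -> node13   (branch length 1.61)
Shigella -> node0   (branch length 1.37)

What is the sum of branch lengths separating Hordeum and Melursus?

6.75

The path runs Hordeum → … → MRCA → … → Melursus; the MRCA is the node subtending (((Hordeum,(Enhydra,Anas)),(Betula,Tremarctos)),(Lycaon,Ateles,(Melursus,(Corylus,Solenopsis)))).
Branch lengths along that path: 0.43 + 0.28 + 1.92 + 1.36 + 1.36 + 1.40 = 6.75.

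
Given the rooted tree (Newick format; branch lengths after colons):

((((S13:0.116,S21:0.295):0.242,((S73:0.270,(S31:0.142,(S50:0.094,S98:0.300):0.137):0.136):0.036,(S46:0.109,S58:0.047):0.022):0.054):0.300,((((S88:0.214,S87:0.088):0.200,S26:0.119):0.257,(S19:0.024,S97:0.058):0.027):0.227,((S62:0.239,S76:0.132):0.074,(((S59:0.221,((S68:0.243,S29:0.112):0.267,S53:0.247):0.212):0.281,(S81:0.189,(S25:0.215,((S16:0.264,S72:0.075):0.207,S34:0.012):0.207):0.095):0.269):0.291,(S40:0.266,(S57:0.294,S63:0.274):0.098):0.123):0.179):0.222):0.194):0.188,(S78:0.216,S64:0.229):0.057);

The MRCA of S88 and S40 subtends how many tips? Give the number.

19

The MRCA of S88 and S40 is the node subtending ((((S88,S87),S26),(S19,S97)),((S62,S76),(((S59,((S68,S29),S53)),(S81,(S25,((S16,S72),S34)))),(S40,(S57,S63))))).
That clade contains 19 terminal taxa: S16, S19, S25, S26, S29, S34, S40, S53, S57, S59, S62, S63, S68, S72, S76, S81, S87, S88, S97.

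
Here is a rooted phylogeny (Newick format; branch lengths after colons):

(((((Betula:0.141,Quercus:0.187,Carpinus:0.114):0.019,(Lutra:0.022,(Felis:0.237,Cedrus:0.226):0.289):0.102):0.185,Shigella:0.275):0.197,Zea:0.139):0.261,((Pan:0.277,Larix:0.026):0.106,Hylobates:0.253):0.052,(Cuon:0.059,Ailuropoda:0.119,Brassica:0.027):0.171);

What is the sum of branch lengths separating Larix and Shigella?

The path runs Larix → … → MRCA → … → Shigella; the MRCA is the root of the tree.
Branch lengths along that path: 0.026 + 0.106 + 0.052 + 0.261 + 0.197 + 0.275 = 0.917.

0.917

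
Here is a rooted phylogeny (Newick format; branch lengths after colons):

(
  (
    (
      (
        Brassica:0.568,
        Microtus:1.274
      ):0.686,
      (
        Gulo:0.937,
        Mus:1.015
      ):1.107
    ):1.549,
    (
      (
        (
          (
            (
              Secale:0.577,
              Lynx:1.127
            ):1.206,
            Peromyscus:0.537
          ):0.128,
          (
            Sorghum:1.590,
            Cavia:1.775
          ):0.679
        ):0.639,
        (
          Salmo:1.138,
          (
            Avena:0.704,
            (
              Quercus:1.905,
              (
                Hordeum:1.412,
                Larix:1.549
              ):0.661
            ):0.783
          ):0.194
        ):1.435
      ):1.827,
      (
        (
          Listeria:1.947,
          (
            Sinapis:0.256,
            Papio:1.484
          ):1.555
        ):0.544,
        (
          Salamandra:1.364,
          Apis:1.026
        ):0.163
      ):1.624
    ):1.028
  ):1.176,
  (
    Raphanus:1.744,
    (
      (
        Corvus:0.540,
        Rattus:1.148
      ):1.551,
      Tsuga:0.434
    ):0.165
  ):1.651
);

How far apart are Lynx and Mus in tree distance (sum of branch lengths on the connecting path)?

9.626

The path runs Lynx → … → MRCA → … → Mus; the MRCA is the node subtending (((Brassica,Microtus),(Gulo,Mus)),(((((Secale,Lynx),Peromyscus),(Sorghum,Cavia)),(Salmo,(Avena,(Quercus,(Hordeum,Larix))))),((Listeria,(Sinapis,Papio)),(Salamandra,Apis)))).
Branch lengths along that path: 1.127 + 1.206 + 0.128 + 0.639 + 1.827 + 1.028 + 1.549 + 1.107 + 1.015 = 9.626.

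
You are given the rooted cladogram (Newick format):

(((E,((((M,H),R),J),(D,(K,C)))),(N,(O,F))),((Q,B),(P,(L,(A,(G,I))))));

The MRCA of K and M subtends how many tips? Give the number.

The MRCA of K and M is the node subtending ((((M,H),R),J),(D,(K,C))).
That clade contains 7 terminal taxa: C, D, H, J, K, M, R.

7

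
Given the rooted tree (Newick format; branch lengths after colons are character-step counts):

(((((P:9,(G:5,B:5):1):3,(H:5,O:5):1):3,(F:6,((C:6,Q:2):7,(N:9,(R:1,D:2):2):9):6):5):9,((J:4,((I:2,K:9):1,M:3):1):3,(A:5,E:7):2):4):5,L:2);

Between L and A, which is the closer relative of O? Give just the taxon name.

The MRCA of O and A subtends ((((P,(G,B)),(H,O)),(F,((C,Q),(N,(R,D))))),((J,((I,K),M)),(A,E))) (17 taxa).
The MRCA of O and L is the root, subtending the entire tree (18 taxa).
The first is nested inside the second, so O shares a more recent common ancestor with A.

A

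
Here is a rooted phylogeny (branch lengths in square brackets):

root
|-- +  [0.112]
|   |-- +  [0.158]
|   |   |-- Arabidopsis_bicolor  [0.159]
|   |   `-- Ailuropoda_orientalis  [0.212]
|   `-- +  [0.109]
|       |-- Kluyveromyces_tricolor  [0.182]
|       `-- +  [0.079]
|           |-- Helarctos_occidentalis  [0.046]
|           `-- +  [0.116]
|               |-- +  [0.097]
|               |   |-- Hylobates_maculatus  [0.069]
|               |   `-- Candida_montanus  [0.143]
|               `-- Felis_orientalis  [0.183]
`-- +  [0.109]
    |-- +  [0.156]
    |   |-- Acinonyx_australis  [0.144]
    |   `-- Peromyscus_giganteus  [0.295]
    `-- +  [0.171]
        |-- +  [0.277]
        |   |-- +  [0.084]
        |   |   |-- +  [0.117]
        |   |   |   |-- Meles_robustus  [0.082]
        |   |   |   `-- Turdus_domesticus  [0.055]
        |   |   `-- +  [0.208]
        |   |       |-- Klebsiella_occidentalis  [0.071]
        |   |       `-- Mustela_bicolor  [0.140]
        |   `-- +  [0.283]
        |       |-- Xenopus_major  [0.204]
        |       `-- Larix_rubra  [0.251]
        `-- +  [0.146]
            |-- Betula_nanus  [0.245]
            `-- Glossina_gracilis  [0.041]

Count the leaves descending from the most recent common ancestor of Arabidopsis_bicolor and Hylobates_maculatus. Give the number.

The MRCA of Arabidopsis_bicolor and Hylobates_maculatus is the node subtending ((Arabidopsis_bicolor,Ailuropoda_orientalis),(Kluyveromyces_tricolor,(Helarctos_occidentalis,((Hylobates_maculatus,Candida_montanus),Felis_orientalis)))).
That clade contains 7 terminal taxa: Ailuropoda_orientalis, Arabidopsis_bicolor, Candida_montanus, Felis_orientalis, Helarctos_occidentalis, Hylobates_maculatus, Kluyveromyces_tricolor.

7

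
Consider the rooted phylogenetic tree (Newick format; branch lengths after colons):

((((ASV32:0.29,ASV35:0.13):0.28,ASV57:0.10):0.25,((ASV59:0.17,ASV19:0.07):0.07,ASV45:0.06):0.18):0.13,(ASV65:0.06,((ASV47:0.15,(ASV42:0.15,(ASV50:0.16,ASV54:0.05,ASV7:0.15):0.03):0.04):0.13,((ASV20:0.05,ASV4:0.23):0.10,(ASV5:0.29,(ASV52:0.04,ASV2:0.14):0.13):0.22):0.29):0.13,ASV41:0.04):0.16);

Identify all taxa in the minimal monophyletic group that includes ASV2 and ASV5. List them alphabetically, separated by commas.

ASV2, ASV5, ASV52

Tracing ASV2: it sits inside (ASV52,ASV2).
Tracing ASV5: it sits inside (ASV5,(ASV52,ASV2)).
The smallest clade enclosing both is (ASV5,(ASV52,ASV2)); the answer is its 3 terminal taxa in alphabetical order.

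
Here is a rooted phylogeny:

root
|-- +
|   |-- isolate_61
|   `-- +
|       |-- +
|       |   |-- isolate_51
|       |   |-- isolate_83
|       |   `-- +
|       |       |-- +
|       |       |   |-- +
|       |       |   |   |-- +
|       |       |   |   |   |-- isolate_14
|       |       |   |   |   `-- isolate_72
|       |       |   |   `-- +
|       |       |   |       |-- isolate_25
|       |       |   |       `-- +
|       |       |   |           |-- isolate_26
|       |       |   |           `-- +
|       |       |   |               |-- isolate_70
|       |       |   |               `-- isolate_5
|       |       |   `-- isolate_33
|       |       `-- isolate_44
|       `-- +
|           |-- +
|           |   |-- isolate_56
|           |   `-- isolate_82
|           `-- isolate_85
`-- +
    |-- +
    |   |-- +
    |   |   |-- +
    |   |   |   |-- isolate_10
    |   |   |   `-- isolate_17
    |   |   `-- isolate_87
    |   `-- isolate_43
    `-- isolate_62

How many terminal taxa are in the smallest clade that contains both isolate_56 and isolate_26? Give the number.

13

The MRCA of isolate_56 and isolate_26 is the node subtending ((isolate_51,isolate_83,((((isolate_14,isolate_72),(isolate_25,(isolate_26,(isolate_70,isolate_5)))),isolate_33),isolate_44)),((isolate_56,isolate_82),isolate_85)).
That clade contains 13 terminal taxa: isolate_14, isolate_25, isolate_26, isolate_33, isolate_44, isolate_5, isolate_51, isolate_56, isolate_70, isolate_72, isolate_82, isolate_83, isolate_85.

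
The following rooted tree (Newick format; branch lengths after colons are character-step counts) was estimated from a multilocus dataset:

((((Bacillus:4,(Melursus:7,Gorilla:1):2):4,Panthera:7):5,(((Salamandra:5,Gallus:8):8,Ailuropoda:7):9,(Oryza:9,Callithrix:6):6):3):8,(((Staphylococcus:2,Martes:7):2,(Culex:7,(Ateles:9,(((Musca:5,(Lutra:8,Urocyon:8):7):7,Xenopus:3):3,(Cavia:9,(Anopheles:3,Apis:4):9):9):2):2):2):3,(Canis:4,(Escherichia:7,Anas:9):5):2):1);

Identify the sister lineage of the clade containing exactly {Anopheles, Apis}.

The clade containing exactly {Anopheles, Apis} attaches to the tree at the node subtending (Cavia,(Anopheles,Apis)).
The other lineage descending from that same node — the sister group — is the single tip Cavia.

Cavia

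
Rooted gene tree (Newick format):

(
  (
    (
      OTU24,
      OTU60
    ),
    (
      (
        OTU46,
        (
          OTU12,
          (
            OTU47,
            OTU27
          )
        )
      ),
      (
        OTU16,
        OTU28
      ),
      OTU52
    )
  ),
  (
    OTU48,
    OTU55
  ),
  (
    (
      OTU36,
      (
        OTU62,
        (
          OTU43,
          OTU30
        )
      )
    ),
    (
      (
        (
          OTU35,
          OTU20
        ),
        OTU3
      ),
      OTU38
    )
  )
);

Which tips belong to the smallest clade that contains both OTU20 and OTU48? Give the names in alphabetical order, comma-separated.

OTU12, OTU16, OTU20, OTU24, OTU27, OTU28, OTU3, OTU30, OTU35, OTU36, OTU38, OTU43, OTU46, OTU47, OTU48, OTU52, OTU55, OTU60, OTU62

Tracing OTU20: it sits inside (OTU35,OTU20).
Tracing OTU48: it sits inside (OTU48,OTU55).
The smallest clade enclosing both is the whole tree (their MRCA is the root), so the answer is all 19 tips in alphabetical order.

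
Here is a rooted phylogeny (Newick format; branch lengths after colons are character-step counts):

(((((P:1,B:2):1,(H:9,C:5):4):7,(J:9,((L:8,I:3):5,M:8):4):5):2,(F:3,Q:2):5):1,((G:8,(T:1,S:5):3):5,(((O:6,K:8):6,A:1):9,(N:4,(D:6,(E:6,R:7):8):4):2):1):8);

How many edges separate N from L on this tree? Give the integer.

10

The MRCA of N and L is the root of the tree.
From N up to that node: 4 branches. From L up to the same node: 6 branches. Total: 4 + 6 = 10.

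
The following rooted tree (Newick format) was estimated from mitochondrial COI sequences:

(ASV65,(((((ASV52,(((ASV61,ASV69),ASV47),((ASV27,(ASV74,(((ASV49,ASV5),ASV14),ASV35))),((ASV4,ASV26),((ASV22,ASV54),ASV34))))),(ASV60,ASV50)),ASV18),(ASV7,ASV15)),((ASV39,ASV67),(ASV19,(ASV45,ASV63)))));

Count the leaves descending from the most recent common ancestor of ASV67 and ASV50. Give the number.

The MRCA of ASV67 and ASV50 is the node subtending (((((ASV52,(((ASV61,ASV69),ASV47),((ASV27,(ASV74,(((ASV49,ASV5),ASV14),ASV35))),((ASV4,ASV26),((ASV22,ASV54),ASV34))))),(ASV60,ASV50)),ASV18),(ASV7,ASV15)),((ASV39,ASV67),(ASV19,(ASV45,ASV63)))).
That clade contains 25 terminal taxa: ASV14, ASV15, ASV18, ASV19, ASV22, ASV26, ASV27, ASV34, ASV35, ASV39, ASV4, ASV45, ASV47, ASV49, ASV5, ASV50, ASV52, ASV54, ASV60, ASV61, ASV63, ASV67, ASV69, ASV7, ASV74.

25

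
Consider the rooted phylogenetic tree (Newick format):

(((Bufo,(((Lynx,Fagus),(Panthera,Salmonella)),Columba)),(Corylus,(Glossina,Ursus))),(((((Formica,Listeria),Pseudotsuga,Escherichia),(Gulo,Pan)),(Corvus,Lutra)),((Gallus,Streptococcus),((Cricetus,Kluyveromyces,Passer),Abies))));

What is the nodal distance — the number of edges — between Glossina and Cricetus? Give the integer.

The MRCA of Glossina and Cricetus is the root of the tree.
From Glossina up to that node: 4 branches. From Cricetus up to the same node: 5 branches. Total: 4 + 5 = 9.

9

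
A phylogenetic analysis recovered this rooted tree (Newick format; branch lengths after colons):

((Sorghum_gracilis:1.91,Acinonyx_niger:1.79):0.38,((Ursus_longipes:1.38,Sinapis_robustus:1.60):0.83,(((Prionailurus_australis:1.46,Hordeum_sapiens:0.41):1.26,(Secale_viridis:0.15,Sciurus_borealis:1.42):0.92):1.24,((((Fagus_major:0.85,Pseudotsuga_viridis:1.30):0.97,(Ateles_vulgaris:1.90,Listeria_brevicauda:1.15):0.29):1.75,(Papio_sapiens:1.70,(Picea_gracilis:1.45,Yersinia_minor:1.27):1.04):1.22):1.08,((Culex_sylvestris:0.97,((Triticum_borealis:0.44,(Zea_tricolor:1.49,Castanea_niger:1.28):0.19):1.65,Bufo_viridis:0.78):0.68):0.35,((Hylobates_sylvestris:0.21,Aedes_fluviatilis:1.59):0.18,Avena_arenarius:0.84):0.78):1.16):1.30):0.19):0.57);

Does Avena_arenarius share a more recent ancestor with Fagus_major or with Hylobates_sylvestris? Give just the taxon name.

The MRCA of Avena_arenarius and Hylobates_sylvestris subtends ((Hylobates_sylvestris,Aedes_fluviatilis),Avena_arenarius) (3 taxa).
The MRCA of Avena_arenarius and Fagus_major subtends ((((Fagus_major,Pseudotsuga_viridis),(Ateles_vulgaris,Listeria_brevicauda)),(Papio_sapiens,(Picea_gracilis,Yersinia_minor))),((Culex_sylvestris,((Triticum_borealis,(Zea_tricolor,Castanea_niger)),Bufo_viridis)),((Hylobates_sylvestris,Aedes_fluviatilis),Avena_arenarius))) (15 taxa).
The first is nested inside the second, so Avena_arenarius shares a more recent common ancestor with Hylobates_sylvestris.

Hylobates_sylvestris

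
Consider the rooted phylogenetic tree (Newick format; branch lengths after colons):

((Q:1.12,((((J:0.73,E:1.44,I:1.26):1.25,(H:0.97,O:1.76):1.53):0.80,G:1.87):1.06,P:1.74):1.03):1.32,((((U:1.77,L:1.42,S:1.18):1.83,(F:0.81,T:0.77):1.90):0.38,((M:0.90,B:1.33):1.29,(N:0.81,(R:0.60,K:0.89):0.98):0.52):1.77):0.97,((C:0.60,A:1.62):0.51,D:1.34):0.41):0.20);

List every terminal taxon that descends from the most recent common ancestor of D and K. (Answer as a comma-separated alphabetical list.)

A, B, C, D, F, K, L, M, N, R, S, T, U

Tracing D: it sits inside ((C,A),D).
Tracing K: it sits inside (R,K).
The smallest clade enclosing both is ((((U,L,S),(F,T)),((M,B),(N,(R,K)))),((C,A),D)); the answer is its 13 terminal taxa in alphabetical order.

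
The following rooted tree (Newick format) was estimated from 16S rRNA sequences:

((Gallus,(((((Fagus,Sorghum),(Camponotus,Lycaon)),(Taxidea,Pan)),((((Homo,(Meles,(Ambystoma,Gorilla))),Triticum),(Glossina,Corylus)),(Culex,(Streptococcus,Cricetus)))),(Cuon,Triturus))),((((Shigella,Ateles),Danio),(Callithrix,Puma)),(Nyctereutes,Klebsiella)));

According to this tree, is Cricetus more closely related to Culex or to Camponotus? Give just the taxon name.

Culex

The MRCA of Cricetus and Culex subtends (Culex,(Streptococcus,Cricetus)) (3 taxa).
The MRCA of Cricetus and Camponotus subtends ((((Fagus,Sorghum),(Camponotus,Lycaon)),(Taxidea,Pan)),((((Homo,(Meles,(Ambystoma,Gorilla))),Triticum),(Glossina,Corylus)),(Culex,(Streptococcus,Cricetus)))) (16 taxa).
The first is nested inside the second, so Cricetus shares a more recent common ancestor with Culex.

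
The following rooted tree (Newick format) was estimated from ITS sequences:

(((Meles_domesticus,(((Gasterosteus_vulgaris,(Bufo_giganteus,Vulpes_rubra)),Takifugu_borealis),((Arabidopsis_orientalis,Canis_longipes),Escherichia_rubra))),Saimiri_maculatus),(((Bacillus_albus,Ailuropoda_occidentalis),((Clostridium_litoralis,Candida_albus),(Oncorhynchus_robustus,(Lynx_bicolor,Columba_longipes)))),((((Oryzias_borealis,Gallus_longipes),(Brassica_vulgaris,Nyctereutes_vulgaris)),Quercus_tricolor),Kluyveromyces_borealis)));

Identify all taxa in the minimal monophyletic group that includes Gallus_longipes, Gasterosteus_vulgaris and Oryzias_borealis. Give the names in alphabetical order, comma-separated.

Tracing Gallus_longipes: it sits inside (Oryzias_borealis,Gallus_longipes).
Tracing Gasterosteus_vulgaris: it sits inside (Gasterosteus_vulgaris,(Bufo_giganteus,Vulpes_rubra)).
Tracing Oryzias_borealis: it sits inside (Oryzias_borealis,Gallus_longipes).
The smallest clade enclosing all 3 is the whole tree (their MRCA is the root), so the answer is all 22 tips in alphabetical order.

Ailuropoda_occidentalis, Arabidopsis_orientalis, Bacillus_albus, Brassica_vulgaris, Bufo_giganteus, Candida_albus, Canis_longipes, Clostridium_litoralis, Columba_longipes, Escherichia_rubra, Gallus_longipes, Gasterosteus_vulgaris, Kluyveromyces_borealis, Lynx_bicolor, Meles_domesticus, Nyctereutes_vulgaris, Oncorhynchus_robustus, Oryzias_borealis, Quercus_tricolor, Saimiri_maculatus, Takifugu_borealis, Vulpes_rubra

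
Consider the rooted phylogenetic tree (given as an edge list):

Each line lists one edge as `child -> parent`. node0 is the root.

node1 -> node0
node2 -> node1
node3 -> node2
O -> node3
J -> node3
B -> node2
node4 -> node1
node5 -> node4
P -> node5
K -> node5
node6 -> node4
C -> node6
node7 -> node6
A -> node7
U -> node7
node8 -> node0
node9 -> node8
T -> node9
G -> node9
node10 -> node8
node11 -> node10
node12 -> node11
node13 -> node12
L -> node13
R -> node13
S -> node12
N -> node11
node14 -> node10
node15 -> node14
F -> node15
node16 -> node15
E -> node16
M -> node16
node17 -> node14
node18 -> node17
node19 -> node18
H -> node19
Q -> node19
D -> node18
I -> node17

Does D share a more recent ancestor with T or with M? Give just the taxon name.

The MRCA of D and M subtends ((F,(E,M)),(((H,Q),D),I)) (7 taxa).
The MRCA of D and T subtends ((T,G),((((L,R),S),N),((F,(E,M)),(((H,Q),D),I)))) (13 taxa).
The first is nested inside the second, so D shares a more recent common ancestor with M.

M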